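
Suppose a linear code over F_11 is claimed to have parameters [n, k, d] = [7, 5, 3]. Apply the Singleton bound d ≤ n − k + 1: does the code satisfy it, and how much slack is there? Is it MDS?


Singleton RHS = n − k + 1 = 3, slack = 0, bound satisfied, MDS.

Singleton bound: d ≤ n − k + 1.
Here n = 7, k = 5, so n − k + 1 = 3.
Given d = 3, check d ≤ 3: YES.
Slack = (n − k + 1) − d = 0.
The code is MDS (slack = 0).
Description: the claimed parameters are [7, 5, 3]_11; such a code would be MDS (meets Singleton bound).


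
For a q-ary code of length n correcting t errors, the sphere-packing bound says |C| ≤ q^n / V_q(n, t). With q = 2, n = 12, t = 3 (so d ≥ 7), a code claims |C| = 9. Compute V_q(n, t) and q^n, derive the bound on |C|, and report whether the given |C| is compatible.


V_q(n, t) = 299, q^n = 4096, Hamming bound = 13, |C| = 9 ≤ bound (satisfied).

Step 1: Compute V_q(n, t) = Σ_{j=0}^3 C(n, j) (q−1)^j.
  j = 0: C(12,0)·(1)^0 = 1·1 = 1.
  j = 1: C(12,1)·(1)^1 = 12·1 = 12.
  j = 2: C(12,2)·(1)^2 = 66·1 = 66.
  j = 3: C(12,3)·(1)^3 = 220·1 = 220.
  V_q(n, t) = 1 + 12 + 66 + 220 = 299.
Step 2: q^n = 2^12 = 4096.
Step 3: Hamming bound ⌊q^n / V_q(n,t)⌋ = ⌊4096/299⌋ = 13.
Step 4: Compare |C| = 9 to 13: satisfied.
The claimed |C| lies below the Hamming bound.


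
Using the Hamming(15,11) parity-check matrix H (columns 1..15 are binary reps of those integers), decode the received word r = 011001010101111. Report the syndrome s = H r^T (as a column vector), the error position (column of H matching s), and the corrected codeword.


s = (0, 1, 0, 1)^T, error position = 5, corrected codeword c = 011011010101111

Compute s = H r^T mod 2 one row at a time:
  s_1 = 1 + 0 + 1 + 0 + 1 + 1 + 1 + 1 = 6 ≡ 0 (mod 2).
  s_2 = 0 + 0 + 1 + 0 + 1 + 1 + 1 + 1 = 5 ≡ 1 (mod 2).
  s_3 = 1 + 1 + 1 + 0 + 1 + 0 + 1 + 1 = 6 ≡ 0 (mod 2).
  s_4 = 0 + 1 + 0 + 0 + 0 + 0 + 1 + 1 = 3 ≡ 1 (mod 2).
s = (0, 1, 0, 1)^T — this equals column 5 of H (binary 0101), so error is at position 5.
Correct: flip bit 5 of r = 011001010101111 to get c = 011011010101111.


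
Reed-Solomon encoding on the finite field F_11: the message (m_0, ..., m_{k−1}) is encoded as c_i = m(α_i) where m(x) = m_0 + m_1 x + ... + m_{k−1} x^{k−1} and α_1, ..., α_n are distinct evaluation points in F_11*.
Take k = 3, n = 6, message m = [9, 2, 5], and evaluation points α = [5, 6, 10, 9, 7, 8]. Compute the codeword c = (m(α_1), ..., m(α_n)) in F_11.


c = [1, 3, 1, 3, 4, 4]

Message polynomial: m(x) = 9 + 2·x + 5·x^2 (mod 11).
For each evaluation point α_i, compute m(α_i) mod 11:
  α_1 = 5: Horner steps 5 → 5 → 1, so m(5) = 1.
  α_2 = 6: Horner steps 5 → 10 → 3, so m(6) = 3.
  α_3 = 10: Horner steps 5 → 8 → 1, so m(10) = 1.
  α_4 = 9: Horner steps 5 → 3 → 3, so m(9) = 3.
  α_5 = 7: Horner steps 5 → 4 → 4, so m(7) = 4.
  α_6 = 8: Horner steps 5 → 9 → 4, so m(8) = 4.
Codeword c = [1, 3, 1, 3, 4, 4] ∈ F_11^6.


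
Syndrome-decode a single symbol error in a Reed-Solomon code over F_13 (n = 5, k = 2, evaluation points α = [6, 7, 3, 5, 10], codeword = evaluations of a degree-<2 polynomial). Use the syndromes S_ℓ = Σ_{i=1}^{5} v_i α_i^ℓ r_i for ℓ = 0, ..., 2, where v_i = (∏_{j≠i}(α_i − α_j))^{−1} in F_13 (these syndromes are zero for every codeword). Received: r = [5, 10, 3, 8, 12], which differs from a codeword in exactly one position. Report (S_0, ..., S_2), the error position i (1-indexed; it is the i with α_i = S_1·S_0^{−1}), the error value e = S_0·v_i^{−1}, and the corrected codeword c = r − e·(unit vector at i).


S = (10, 11, 3), error at position 4, error magnitude e = 8, c = [5, 10, 3, 0, 12].

Step 1: column multipliers v_i = (∏_{j≠i}(α_i − α_j))^{−1} mod 13.
  i = 1 (α = 6): (6−7)(6−3)(6−5)(6−10) = (−1)·3·1·(−4) = 12 ≡ 12, so v_1 = 12^{−1} = 12 (mod 13).
  i = 2 (α = 7): (7−6)(7−3)(7−5)(7−10) = 1·4·2·(−3) = −24 ≡ 2, so v_2 = 2^{−1} = 7 (mod 13).
  i = 3 (α = 3): (3−6)(3−7)(3−5)(3−10) = (−3)·(−4)·(−2)·(−7) = 168 ≡ 12, so v_3 = 12^{−1} = 12 (mod 13).
  i = 4 (α = 5): (5−6)(5−7)(5−3)(5−10) = (−1)·(−2)·2·(−5) = −20 ≡ 6, so v_4 = 6^{−1} = 11 (mod 13).
  i = 5 (α = 10): (10−6)(10−7)(10−3)(10−5) = 4·3·7·5 = 420 ≡ 4, so v_5 = 4^{−1} = 10 (mod 13).
  v = [12, 7, 12, 11, 10].
Step 2: syndromes of r = [5, 10, 3, 8, 12] (all sums mod 13).
  S_0 = Σ v_i r_i = 12·5 + 7·10 + 12·3 + 11·8 + 10·12 = 374 ≡ 10.
  S_1 = Σ v_i α_i r_i = 12·6·5 + 7·7·10 + 12·3·3 + 11·5·8 + 10·10·12 = 2598 ≡ 11.
  α_i^2 mod 13 = [10, 10, 9, 12, 9].
  S_2 = Σ v_i α_i^2 r_i = 12·10·5 + 7·10·10 + 12·9·3 + 11·12·8 + 10·9·12 = 3760 ≡ 3.
  S = (10, 11, 3) ≠ 0, so r is not a codeword (an error is present).
Step 3: locate the error. For a single error e at position i, S_ℓ = v_i·e·α_i^ℓ, so α_err = S_1/S_0.
  S_0^{−1} = 10^{−1} = 4 (mod 13), so α_err = 11·4 = 44 ≡ 5 = α_4. Error position i = 4.
  Consistency check: S_2/S_1 = 3·6 = 18 ≡ 5 = α_err ✓ (single-error assumption holds).
Step 4: error magnitude e = S_0/v_4 = S_0·∏_{j≠4}(α_4 − α_j) = 10·6 = 60 ≡ 8 (mod 13).
Step 5: correct position 4: c_4 = r_4 − e = 8 − 8 ≡ 0 (mod 13). Hence c = [5, 10, 3, 0, 12].
  Check: interpolating c through the α_i gives m(x) = 1 + 5·x (degree < 2) with m(α_i) = c_i for every i, so c is indeed a codeword.


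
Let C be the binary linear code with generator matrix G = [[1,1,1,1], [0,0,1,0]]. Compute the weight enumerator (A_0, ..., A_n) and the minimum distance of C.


Weight distribution: A_0 = 1, A_1 = 1, A_3 = 1, A_4 = 1. Minimum distance d = 1.

Enumerate all 2^2 = 4 messages m ∈ F_2^2.
For each, compute codeword c = mG in F_2^4, then tally its weight.
  m = 00 → c = 0000, weight = 0.
  m = 10 → c = 1111, weight = 4.
  m = 01 → c = 0010, weight = 1.
  m = 11 → c = 1101, weight = 3.
Tally weights:
  weight 0: 1 codewords.
  weight 1: 1 codewords.
  weight 3: 1 codewords.
  weight 4: 1 codewords.
Minimum distance d = smallest w > 0 with A_w > 0 = 1.
Sanity: Σ A_w = 4 = 2^2 = 4 ✓.


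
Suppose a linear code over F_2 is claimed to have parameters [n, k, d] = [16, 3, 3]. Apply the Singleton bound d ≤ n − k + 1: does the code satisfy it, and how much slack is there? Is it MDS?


Singleton RHS = n − k + 1 = 14, slack = 11, bound satisfied, not MDS.

Singleton bound: d ≤ n − k + 1.
Here n = 16, k = 3, so n − k + 1 = 14.
Given d = 3, check d ≤ 14: YES.
Slack = (n − k + 1) − d = 11.
The code is NOT MDS (slack = 11 > 0).
Description: the claimed parameters are [16, 3, 3]_2; such a code would be non-MDS.


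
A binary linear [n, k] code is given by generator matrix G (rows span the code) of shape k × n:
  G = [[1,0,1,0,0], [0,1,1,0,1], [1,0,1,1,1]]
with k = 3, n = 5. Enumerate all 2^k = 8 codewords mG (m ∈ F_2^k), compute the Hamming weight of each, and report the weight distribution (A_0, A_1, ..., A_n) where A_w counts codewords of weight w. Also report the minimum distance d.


Weight distribution: A_0 = 1, A_2 = 2, A_3 = 4, A_4 = 1. Minimum distance d = 2.

Enumerate all 2^3 = 8 messages m ∈ F_2^3.
For each, compute codeword c = mG in F_2^5, then tally its weight.
  m = 000 → c = 00000, weight = 0.
  m = 100 → c = 10100, weight = 2.
  m = 010 → c = 01101, weight = 3.
  m = 110 → c = 11001, weight = 3.
  m = 001 → c = 10111, weight = 4.
  m = 101 → c = 00011, weight = 2.
  m = 011 → c = 11010, weight = 3.
  m = 111 → c = 01110, weight = 3.
Tally weights:
  weight 0: 1 codewords.
  weight 2: 2 codewords.
  weight 3: 4 codewords.
  weight 4: 1 codewords.
Minimum distance d = smallest w > 0 with A_w > 0 = 2.
Sanity: Σ A_w = 8 = 2^3 = 8 ✓.


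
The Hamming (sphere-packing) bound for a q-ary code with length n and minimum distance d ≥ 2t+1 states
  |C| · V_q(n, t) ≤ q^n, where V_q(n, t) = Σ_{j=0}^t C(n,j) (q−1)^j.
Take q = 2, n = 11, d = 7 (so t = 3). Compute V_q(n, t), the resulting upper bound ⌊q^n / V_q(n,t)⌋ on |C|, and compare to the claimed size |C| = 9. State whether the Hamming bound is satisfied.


V_q(n, t) = 232, q^n = 2048, Hamming bound = 8, |C| = 9 > bound (violated).

Step 1: Compute V_q(n, t) = Σ_{j=0}^3 C(n, j) (q−1)^j.
  j = 0: C(11,0)·(1)^0 = 1·1 = 1.
  j = 1: C(11,1)·(1)^1 = 11·1 = 11.
  j = 2: C(11,2)·(1)^2 = 55·1 = 55.
  j = 3: C(11,3)·(1)^3 = 165·1 = 165.
  V_q(n, t) = 1 + 11 + 55 + 165 = 232.
Step 2: q^n = 2^11 = 2048.
Step 3: Hamming bound ⌊q^n / V_q(n,t)⌋ = ⌊2048/232⌋ = 8.
Step 4: Compare |C| = 9 to 8: violated.
The claimed |C| lies above the Hamming bound, so no 2-ary code of length 11 with d ≥ 7 can have 9 codewords.


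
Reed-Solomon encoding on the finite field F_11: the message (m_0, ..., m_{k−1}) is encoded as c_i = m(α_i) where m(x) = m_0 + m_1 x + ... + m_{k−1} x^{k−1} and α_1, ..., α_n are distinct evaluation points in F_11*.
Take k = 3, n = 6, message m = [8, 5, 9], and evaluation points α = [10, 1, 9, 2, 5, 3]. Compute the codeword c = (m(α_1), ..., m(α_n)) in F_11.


c = [1, 0, 1, 10, 5, 5]

Message polynomial: m(x) = 8 + 5·x + 9·x^2 (mod 11).
For each evaluation point α_i, compute m(α_i) mod 11:
  α_1 = 10: Horner steps 9 → 7 → 1, so m(10) = 1.
  α_2 = 1: Horner steps 9 → 3 → 0, so m(1) = 0.
  α_3 = 9: Horner steps 9 → 9 → 1, so m(9) = 1.
  α_4 = 2: Horner steps 9 → 1 → 10, so m(2) = 10.
  α_5 = 5: Horner steps 9 → 6 → 5, so m(5) = 5.
  α_6 = 3: Horner steps 9 → 10 → 5, so m(3) = 5.
Codeword c = [1, 0, 1, 10, 5, 5] ∈ F_11^6.


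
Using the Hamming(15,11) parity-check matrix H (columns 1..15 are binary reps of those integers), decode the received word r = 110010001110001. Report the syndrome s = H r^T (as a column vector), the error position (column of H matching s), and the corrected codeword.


s = (0, 0, 0, 1)^T, error position = 1, corrected codeword c = 010010001110001

Compute s = H r^T mod 2 one row at a time:
  s_1 = 0 + 1 + 1 + 1 + 0 + 0 + 0 + 1 = 4 ≡ 0 (mod 2).
  s_2 = 0 + 1 + 0 + 0 + 0 + 0 + 0 + 1 = 2 ≡ 0 (mod 2).
  s_3 = 1 + 0 + 0 + 0 + 1 + 1 + 0 + 1 = 4 ≡ 0 (mod 2).
  s_4 = 1 + 0 + 1 + 0 + 1 + 1 + 0 + 1 = 5 ≡ 1 (mod 2).
s = (0, 0, 0, 1)^T — this equals column 1 of H (binary 0001), so error is at position 1.
Correct: flip bit 1 of r = 110010001110001 to get c = 010010001110001.


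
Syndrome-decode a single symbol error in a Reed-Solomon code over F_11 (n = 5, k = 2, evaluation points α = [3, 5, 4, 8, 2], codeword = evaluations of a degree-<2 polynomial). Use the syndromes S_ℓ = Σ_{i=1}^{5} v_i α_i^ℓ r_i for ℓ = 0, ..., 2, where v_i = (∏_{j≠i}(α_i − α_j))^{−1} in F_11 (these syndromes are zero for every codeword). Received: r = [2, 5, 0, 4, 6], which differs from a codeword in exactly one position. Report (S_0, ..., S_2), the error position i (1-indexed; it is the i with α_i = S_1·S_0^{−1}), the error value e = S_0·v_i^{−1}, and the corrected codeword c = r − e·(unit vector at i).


S = (3, 1, 4), error at position 3, error magnitude e = 2, c = [2, 5, 9, 4, 6].

Step 1: column multipliers v_i = (∏_{j≠i}(α_i − α_j))^{−1} mod 11.
  i = 1 (α = 3): (3−5)(3−4)(3−8)(3−2) = (−2)·(−1)·(−5)·1 = −10 ≡ 1, so v_1 = 1^{−1} = 1 (mod 11).
  i = 2 (α = 5): (5−3)(5−4)(5−8)(5−2) = 2·1·(−3)·3 = −18 ≡ 4, so v_2 = 4^{−1} = 3 (mod 11).
  i = 3 (α = 4): (4−3)(4−5)(4−8)(4−2) = 1·(−1)·(−4)·2 = 8 ≡ 8, so v_3 = 8^{−1} = 7 (mod 11).
  i = 4 (α = 8): (8−3)(8−5)(8−4)(8−2) = 5·3·4·6 = 360 ≡ 8, so v_4 = 8^{−1} = 7 (mod 11).
  i = 5 (α = 2): (2−3)(2−5)(2−4)(2−8) = (−1)·(−3)·(−2)·(−6) = 36 ≡ 3, so v_5 = 3^{−1} = 4 (mod 11).
  v = [1, 3, 7, 7, 4].
Step 2: syndromes of r = [2, 5, 0, 4, 6] (all sums mod 11).
  S_0 = Σ v_i r_i = 1·2 + 3·5 + 7·0 + 7·4 + 4·6 = 69 ≡ 3.
  S_1 = Σ v_i α_i r_i = 1·3·2 + 3·5·5 + 7·4·0 + 7·8·4 + 4·2·6 = 353 ≡ 1.
  α_i^2 mod 11 = [9, 3, 5, 9, 4].
  S_2 = Σ v_i α_i^2 r_i = 1·9·2 + 3·3·5 + 7·5·0 + 7·9·4 + 4·4·6 = 411 ≡ 4.
  S = (3, 1, 4) ≠ 0, so r is not a codeword (an error is present).
Step 3: locate the error. For a single error e at position i, S_ℓ = v_i·e·α_i^ℓ, so α_err = S_1/S_0.
  S_0^{−1} = 3^{−1} = 4 (mod 11), so α_err = 1·4 = 4 ≡ 4 = α_3. Error position i = 3.
  Consistency check: S_2/S_1 = 4·1 = 4 ≡ 4 = α_err ✓ (single-error assumption holds).
Step 4: error magnitude e = S_0/v_3 = S_0·∏_{j≠3}(α_3 − α_j) = 3·8 = 24 ≡ 2 (mod 11).
Step 5: correct position 3: c_3 = r_3 − e = 0 − 2 ≡ 9 (mod 11). Hence c = [2, 5, 9, 4, 6].
  Check: interpolating c through the α_i gives m(x) = 3 + 7·x (degree < 2) with m(α_i) = c_i for every i, so c is indeed a codeword.


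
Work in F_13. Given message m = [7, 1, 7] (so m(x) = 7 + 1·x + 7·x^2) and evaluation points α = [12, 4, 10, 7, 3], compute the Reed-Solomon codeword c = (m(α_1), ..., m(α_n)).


c = [0, 6, 2, 6, 8]

Message polynomial: m(x) = 7 + 1·x + 7·x^2 (mod 13).
For each evaluation point α_i, compute m(α_i) mod 13:
  α_1 = 12: Horner steps 7 → 7 → 0, so m(12) = 0.
  α_2 = 4: Horner steps 7 → 3 → 6, so m(4) = 6.
  α_3 = 10: Horner steps 7 → 6 → 2, so m(10) = 2.
  α_4 = 7: Horner steps 7 → 11 → 6, so m(7) = 6.
  α_5 = 3: Horner steps 7 → 9 → 8, so m(3) = 8.
Codeword c = [0, 6, 2, 6, 8] ∈ F_13^5.


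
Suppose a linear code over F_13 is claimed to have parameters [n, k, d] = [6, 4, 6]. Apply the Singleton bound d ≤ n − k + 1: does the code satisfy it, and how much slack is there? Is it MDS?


Singleton RHS = n − k + 1 = 3, slack = -3, bound violated (no such code; not MDS).

Singleton bound: d ≤ n − k + 1.
Here n = 6, k = 4, so n − k + 1 = 3.
Given d = 6, check d ≤ 3: NO.
Slack = (n − k + 1) − d = -3.
The slack is negative: d = 6 exceeds n − k + 1 = 3 by 3, so the Singleton bound is violated and no linear [6, 4, 6]_13 code can exist. In particular it is not MDS (MDS requires d = n − k + 1 exactly).
Description: the claimed parameters are [6, 4, 6]_13; such a code would be impossible (violates the Singleton bound).


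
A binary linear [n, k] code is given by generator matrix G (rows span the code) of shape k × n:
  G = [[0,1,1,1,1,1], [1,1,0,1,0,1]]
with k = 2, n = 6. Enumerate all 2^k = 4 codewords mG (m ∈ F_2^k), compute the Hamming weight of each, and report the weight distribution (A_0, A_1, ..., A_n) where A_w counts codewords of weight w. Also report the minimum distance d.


Weight distribution: A_0 = 1, A_3 = 1, A_4 = 1, A_5 = 1. Minimum distance d = 3.

Enumerate all 2^2 = 4 messages m ∈ F_2^2.
For each, compute codeword c = mG in F_2^6, then tally its weight.
  m = 00 → c = 000000, weight = 0.
  m = 10 → c = 011111, weight = 5.
  m = 01 → c = 110101, weight = 4.
  m = 11 → c = 101010, weight = 3.
Tally weights:
  weight 0: 1 codewords.
  weight 3: 1 codewords.
  weight 4: 1 codewords.
  weight 5: 1 codewords.
Minimum distance d = smallest w > 0 with A_w > 0 = 3.
Sanity: Σ A_w = 4 = 2^2 = 4 ✓.


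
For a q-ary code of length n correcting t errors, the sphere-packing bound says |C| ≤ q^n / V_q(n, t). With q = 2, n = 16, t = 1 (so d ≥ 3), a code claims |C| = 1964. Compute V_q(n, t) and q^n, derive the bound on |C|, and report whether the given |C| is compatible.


V_q(n, t) = 17, q^n = 65536, Hamming bound = 3855, |C| = 1964 ≤ bound (satisfied).

Step 1: Compute V_q(n, t) = Σ_{j=0}^1 C(n, j) (q−1)^j.
  j = 0: C(16,0)·(1)^0 = 1·1 = 1.
  j = 1: C(16,1)·(1)^1 = 16·1 = 16.
  V_q(n, t) = 1 + 16 = 17.
Step 2: q^n = 2^16 = 65536.
Step 3: Hamming bound ⌊q^n / V_q(n,t)⌋ = ⌊65536/17⌋ = 3855.
Step 4: Compare |C| = 1964 to 3855: satisfied.
The claimed |C| lies below the Hamming bound.


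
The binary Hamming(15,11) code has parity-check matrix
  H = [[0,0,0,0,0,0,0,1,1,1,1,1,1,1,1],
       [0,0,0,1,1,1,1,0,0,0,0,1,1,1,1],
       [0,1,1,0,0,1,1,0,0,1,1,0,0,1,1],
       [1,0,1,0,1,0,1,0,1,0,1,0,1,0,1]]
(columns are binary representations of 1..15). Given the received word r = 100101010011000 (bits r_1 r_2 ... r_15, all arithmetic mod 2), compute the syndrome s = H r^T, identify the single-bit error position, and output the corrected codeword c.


s = (1, 1, 0, 0)^T, error position = 12, corrected codeword c = 100101010010000

Compute s = H r^T mod 2 one row at a time:
  s_1 = 1 + 0 + 0 + 1 + 1 + 0 + 0 + 0 = 3 ≡ 1 (mod 2).
  s_2 = 1 + 0 + 1 + 0 + 1 + 0 + 0 + 0 = 3 ≡ 1 (mod 2).
  s_3 = 0 + 0 + 1 + 0 + 0 + 1 + 0 + 0 = 2 ≡ 0 (mod 2).
  s_4 = 1 + 0 + 0 + 0 + 0 + 1 + 0 + 0 = 2 ≡ 0 (mod 2).
s = (1, 1, 0, 0)^T — this equals column 12 of H (binary 1100), so error is at position 12.
Correct: flip bit 12 of r = 100101010011000 to get c = 100101010010000.


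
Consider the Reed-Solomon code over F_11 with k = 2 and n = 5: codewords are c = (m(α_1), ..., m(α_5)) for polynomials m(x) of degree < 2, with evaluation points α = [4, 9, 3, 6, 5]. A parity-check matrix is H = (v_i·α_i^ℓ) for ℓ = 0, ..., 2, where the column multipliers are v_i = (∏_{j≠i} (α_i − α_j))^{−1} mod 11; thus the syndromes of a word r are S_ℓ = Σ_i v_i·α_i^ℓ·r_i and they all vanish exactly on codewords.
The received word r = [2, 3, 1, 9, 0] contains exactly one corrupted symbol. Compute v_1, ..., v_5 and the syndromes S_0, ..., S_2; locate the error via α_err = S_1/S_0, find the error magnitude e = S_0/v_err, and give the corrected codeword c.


S = (10, 8, 2), error at position 3, error magnitude e = 8, c = [2, 3, 4, 9, 0].

Step 1: column multipliers v_i = (∏_{j≠i}(α_i − α_j))^{−1} mod 11.
  i = 1 (α = 4): (4−9)(4−3)(4−6)(4−5) = (−5)·1·(−2)·(−1) = −10 ≡ 1, so v_1 = 1^{−1} = 1 (mod 11).
  i = 2 (α = 9): (9−4)(9−3)(9−6)(9−5) = 5·6·3·4 = 360 ≡ 8, so v_2 = 8^{−1} = 7 (mod 11).
  i = 3 (α = 3): (3−4)(3−9)(3−6)(3−5) = (−1)·(−6)·(−3)·(−2) = 36 ≡ 3, so v_3 = 3^{−1} = 4 (mod 11).
  i = 4 (α = 6): (6−4)(6−9)(6−3)(6−5) = 2·(−3)·3·1 = −18 ≡ 4, so v_4 = 4^{−1} = 3 (mod 11).
  i = 5 (α = 5): (5−4)(5−9)(5−3)(5−6) = 1·(−4)·2·(−1) = 8 ≡ 8, so v_5 = 8^{−1} = 7 (mod 11).
  v = [1, 7, 4, 3, 7].
Step 2: syndromes of r = [2, 3, 1, 9, 0] (all sums mod 11).
  S_0 = Σ v_i r_i = 1·2 + 7·3 + 4·1 + 3·9 + 7·0 = 54 ≡ 10.
  S_1 = Σ v_i α_i r_i = 1·4·2 + 7·9·3 + 4·3·1 + 3·6·9 + 7·5·0 = 371 ≡ 8.
  α_i^2 mod 11 = [5, 4, 9, 3, 3].
  S_2 = Σ v_i α_i^2 r_i = 1·5·2 + 7·4·3 + 4·9·1 + 3·3·9 + 7·3·0 = 211 ≡ 2.
  S = (10, 8, 2) ≠ 0, so r is not a codeword (an error is present).
Step 3: locate the error. For a single error e at position i, S_ℓ = v_i·e·α_i^ℓ, so α_err = S_1/S_0.
  S_0^{−1} = 10^{−1} = 10 (mod 11), so α_err = 8·10 = 80 ≡ 3 = α_3. Error position i = 3.
  Consistency check: S_2/S_1 = 2·7 = 14 ≡ 3 = α_err ✓ (single-error assumption holds).
Step 4: error magnitude e = S_0/v_3 = S_0·∏_{j≠3}(α_3 − α_j) = 10·3 = 30 ≡ 8 (mod 11).
Step 5: correct position 3: c_3 = r_3 − e = 1 − 8 ≡ 4 (mod 11). Hence c = [2, 3, 4, 9, 0].
  Check: interpolating c through the α_i gives m(x) = 10 + 9·x (degree < 2) with m(α_i) = c_i for every i, so c is indeed a codeword.


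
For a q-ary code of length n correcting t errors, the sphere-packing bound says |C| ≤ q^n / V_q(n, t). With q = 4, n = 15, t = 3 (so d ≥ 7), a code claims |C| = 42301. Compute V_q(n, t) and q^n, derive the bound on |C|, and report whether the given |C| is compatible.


V_q(n, t) = 13276, q^n = 1073741824, Hamming bound = 80878, |C| = 42301 ≤ bound (satisfied).

Step 1: Compute V_q(n, t) = Σ_{j=0}^3 C(n, j) (q−1)^j.
  j = 0: C(15,0)·(3)^0 = 1·1 = 1.
  j = 1: C(15,1)·(3)^1 = 15·3 = 45.
  j = 2: C(15,2)·(3)^2 = 105·9 = 945.
  j = 3: C(15,3)·(3)^3 = 455·27 = 12285.
  V_q(n, t) = 1 + 45 + 945 + 12285 = 13276.
Step 2: q^n = 4^15 = 1073741824.
Step 3: Hamming bound ⌊q^n / V_q(n,t)⌋ = ⌊1073741824/13276⌋ = 80878.
Step 4: Compare |C| = 42301 to 80878: satisfied.
The claimed |C| lies below the Hamming bound.


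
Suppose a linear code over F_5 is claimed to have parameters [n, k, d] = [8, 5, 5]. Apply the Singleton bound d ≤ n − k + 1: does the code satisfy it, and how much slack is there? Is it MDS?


Singleton RHS = n − k + 1 = 4, slack = -1, bound violated (no such code; not MDS).

Singleton bound: d ≤ n − k + 1.
Here n = 8, k = 5, so n − k + 1 = 4.
Given d = 5, check d ≤ 4: NO.
Slack = (n − k + 1) − d = -1.
The slack is negative: d = 5 exceeds n − k + 1 = 4 by 1, so the Singleton bound is violated and no linear [8, 5, 5]_5 code can exist. In particular it is not MDS (MDS requires d = n − k + 1 exactly).
Description: the claimed parameters are [8, 5, 5]_5; such a code would be impossible (violates the Singleton bound).


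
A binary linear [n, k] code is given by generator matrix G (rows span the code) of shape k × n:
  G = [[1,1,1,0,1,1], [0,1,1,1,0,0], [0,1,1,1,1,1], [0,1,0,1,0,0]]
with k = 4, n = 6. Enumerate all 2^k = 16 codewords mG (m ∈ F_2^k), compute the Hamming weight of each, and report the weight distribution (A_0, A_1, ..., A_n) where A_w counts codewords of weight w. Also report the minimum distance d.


Weight distribution: A_0 = 1, A_1 = 1, A_2 = 4, A_3 = 4, A_4 = 3, A_5 = 3. Minimum distance d = 1.

Enumerate all 2^4 = 16 messages m ∈ F_2^4.
For each, compute codeword c = mG in F_2^6, then tally its weight.
  m = 0000 → c = 000000, weight = 0.
  m = 1000 → c = 111011, weight = 5.
  m = 0100 → c = 011100, weight = 3.
  m = 1100 → c = 100111, weight = 4.
  m = 0010 → c = 011111, weight = 5.
  m = 1010 → c = 100100, weight = 2.
  m = 0110 → c = 000011, weight = 2.
  m = 1110 → c = 111000, weight = 3.
  m = 0001 → c = 010100, weight = 2.
  m = 1001 → c = 101111, weight = 5.
  m = 0101 → c = 001000, weight = 1.
  m = 1101 → c = 110011, weight = 4.
  m = 0011 → c = 001011, weight = 3.
  m = 1011 → c = 110000, weight = 2.
  m = 0111 → c = 010111, weight = 4.
  m = 1111 → c = 101100, weight = 3.
Tally weights:
  weight 0: 1 codewords.
  weight 1: 1 codewords.
  weight 2: 4 codewords.
  weight 3: 4 codewords.
  weight 4: 3 codewords.
  weight 5: 3 codewords.
Minimum distance d = smallest w > 0 with A_w > 0 = 1.
Sanity: Σ A_w = 16 = 2^4 = 16 ✓.


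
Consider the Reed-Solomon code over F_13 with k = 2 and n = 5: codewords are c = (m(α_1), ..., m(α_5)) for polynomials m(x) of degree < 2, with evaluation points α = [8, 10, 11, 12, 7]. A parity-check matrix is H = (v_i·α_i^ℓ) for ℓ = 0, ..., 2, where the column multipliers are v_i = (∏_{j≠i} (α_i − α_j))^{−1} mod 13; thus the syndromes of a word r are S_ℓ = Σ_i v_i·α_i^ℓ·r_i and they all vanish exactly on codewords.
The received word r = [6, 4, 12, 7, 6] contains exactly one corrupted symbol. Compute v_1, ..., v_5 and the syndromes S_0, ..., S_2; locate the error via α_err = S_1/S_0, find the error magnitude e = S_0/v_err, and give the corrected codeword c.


S = (9, 7, 4), error at position 1, error magnitude e = 5, c = [1, 4, 12, 7, 6].

Step 1: column multipliers v_i = (∏_{j≠i}(α_i − α_j))^{−1} mod 13.
  i = 1 (α = 8): (8−10)(8−11)(8−12)(8−7) = (−2)·(−3)·(−4)·1 = −24 ≡ 2, so v_1 = 2^{−1} = 7 (mod 13).
  i = 2 (α = 10): (10−8)(10−11)(10−12)(10−7) = 2·(−1)·(−2)·3 = 12 ≡ 12, so v_2 = 12^{−1} = 12 (mod 13).
  i = 3 (α = 11): (11−8)(11−10)(11−12)(11−7) = 3·1·(−1)·4 = −12 ≡ 1, so v_3 = 1^{−1} = 1 (mod 13).
  i = 4 (α = 12): (12−8)(12−10)(12−11)(12−7) = 4·2·1·5 = 40 ≡ 1, so v_4 = 1^{−1} = 1 (mod 13).
  i = 5 (α = 7): (7−8)(7−10)(7−11)(7−12) = (−1)·(−3)·(−4)·(−5) = 60 ≡ 8, so v_5 = 8^{−1} = 5 (mod 13).
  v = [7, 12, 1, 1, 5].
Step 2: syndromes of r = [6, 4, 12, 7, 6] (all sums mod 13).
  S_0 = Σ v_i r_i = 7·6 + 12·4 + 1·12 + 1·7 + 5·6 = 139 ≡ 9.
  S_1 = Σ v_i α_i r_i = 7·8·6 + 12·10·4 + 1·11·12 + 1·12·7 + 5·7·6 = 1242 ≡ 7.
  α_i^2 mod 13 = [12, 9, 4, 1, 10].
  S_2 = Σ v_i α_i^2 r_i = 7·12·6 + 12·9·4 + 1·4·12 + 1·1·7 + 5·10·6 = 1291 ≡ 4.
  S = (9, 7, 4) ≠ 0, so r is not a codeword (an error is present).
Step 3: locate the error. For a single error e at position i, S_ℓ = v_i·e·α_i^ℓ, so α_err = S_1/S_0.
  S_0^{−1} = 9^{−1} = 3 (mod 13), so α_err = 7·3 = 21 ≡ 8 = α_1. Error position i = 1.
  Consistency check: S_2/S_1 = 4·2 = 8 ≡ 8 = α_err ✓ (single-error assumption holds).
Step 4: error magnitude e = S_0/v_1 = S_0·∏_{j≠1}(α_1 − α_j) = 9·2 = 18 ≡ 5 (mod 13).
Step 5: correct position 1: c_1 = r_1 − e = 6 − 5 ≡ 1 (mod 13). Hence c = [1, 4, 12, 7, 6].
  Check: interpolating c through the α_i gives m(x) = 2 + 8·x (degree < 2) with m(α_i) = c_i for every i, so c is indeed a codeword.


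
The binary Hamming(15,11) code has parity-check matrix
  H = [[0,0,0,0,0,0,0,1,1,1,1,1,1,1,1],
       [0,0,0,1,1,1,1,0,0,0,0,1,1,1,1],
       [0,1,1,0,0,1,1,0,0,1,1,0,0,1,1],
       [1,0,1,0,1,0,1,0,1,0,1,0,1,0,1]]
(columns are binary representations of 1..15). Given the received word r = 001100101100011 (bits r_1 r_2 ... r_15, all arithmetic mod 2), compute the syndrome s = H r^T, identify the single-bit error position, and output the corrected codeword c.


s = (0, 0, 1, 0)^T, error position = 2, corrected codeword c = 011100101100011

Compute s = H r^T mod 2 one row at a time:
  s_1 = 0 + 1 + 1 + 0 + 0 + 0 + 1 + 1 = 4 ≡ 0 (mod 2).
  s_2 = 1 + 0 + 0 + 1 + 0 + 0 + 1 + 1 = 4 ≡ 0 (mod 2).
  s_3 = 0 + 1 + 0 + 1 + 1 + 0 + 1 + 1 = 5 ≡ 1 (mod 2).
  s_4 = 0 + 1 + 0 + 1 + 1 + 0 + 0 + 1 = 4 ≡ 0 (mod 2).
s = (0, 0, 1, 0)^T — this equals column 2 of H (binary 0010), so error is at position 2.
Correct: flip bit 2 of r = 001100101100011 to get c = 011100101100011.


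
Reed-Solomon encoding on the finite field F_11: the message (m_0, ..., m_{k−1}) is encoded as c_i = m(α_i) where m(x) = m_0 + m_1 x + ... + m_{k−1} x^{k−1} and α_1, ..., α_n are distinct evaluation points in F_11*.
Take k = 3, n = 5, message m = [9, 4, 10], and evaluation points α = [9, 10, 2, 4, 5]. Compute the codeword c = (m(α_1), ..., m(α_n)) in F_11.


c = [8, 4, 2, 9, 4]

Message polynomial: m(x) = 9 + 4·x + 10·x^2 (mod 11).
For each evaluation point α_i, compute m(α_i) mod 11:
  α_1 = 9: Horner steps 10 → 6 → 8, so m(9) = 8.
  α_2 = 10: Horner steps 10 → 5 → 4, so m(10) = 4.
  α_3 = 2: Horner steps 10 → 2 → 2, so m(2) = 2.
  α_4 = 4: Horner steps 10 → 0 → 9, so m(4) = 9.
  α_5 = 5: Horner steps 10 → 10 → 4, so m(5) = 4.
Codeword c = [8, 4, 2, 9, 4] ∈ F_11^5.


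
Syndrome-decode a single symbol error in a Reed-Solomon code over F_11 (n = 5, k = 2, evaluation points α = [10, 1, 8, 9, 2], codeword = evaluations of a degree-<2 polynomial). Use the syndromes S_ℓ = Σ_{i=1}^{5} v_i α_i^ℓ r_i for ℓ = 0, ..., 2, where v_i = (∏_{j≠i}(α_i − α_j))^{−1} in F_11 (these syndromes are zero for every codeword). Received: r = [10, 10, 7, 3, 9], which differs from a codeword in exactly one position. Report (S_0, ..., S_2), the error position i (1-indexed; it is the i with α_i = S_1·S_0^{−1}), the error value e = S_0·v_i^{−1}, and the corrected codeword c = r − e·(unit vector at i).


S = (7, 7, 7), error at position 2, error magnitude e = 8, c = [10, 2, 7, 3, 9].

Step 1: column multipliers v_i = (∏_{j≠i}(α_i − α_j))^{−1} mod 11.
  i = 1 (α = 10): (10−1)(10−8)(10−9)(10−2) = 9·2·1·8 = 144 ≡ 1, so v_1 = 1^{−1} = 1 (mod 11).
  i = 2 (α = 1): (1−10)(1−8)(1−9)(1−2) = (−9)·(−7)·(−8)·(−1) = 504 ≡ 9, so v_2 = 9^{−1} = 5 (mod 11).
  i = 3 (α = 8): (8−10)(8−1)(8−9)(8−2) = (−2)·7·(−1)·6 = 84 ≡ 7, so v_3 = 7^{−1} = 8 (mod 11).
  i = 4 (α = 9): (9−10)(9−1)(9−8)(9−2) = (−1)·8·1·7 = −56 ≡ 10, so v_4 = 10^{−1} = 10 (mod 11).
  i = 5 (α = 2): (2−10)(2−1)(2−8)(2−9) = (−8)·1·(−6)·(−7) = −336 ≡ 5, so v_5 = 5^{−1} = 9 (mod 11).
  v = [1, 5, 8, 10, 9].
Step 2: syndromes of r = [10, 10, 7, 3, 9] (all sums mod 11).
  S_0 = Σ v_i r_i = 1·10 + 5·10 + 8·7 + 10·3 + 9·9 = 227 ≡ 7.
  S_1 = Σ v_i α_i r_i = 1·10·10 + 5·1·10 + 8·8·7 + 10·9·3 + 9·2·9 = 1030 ≡ 7.
  α_i^2 mod 11 = [1, 1, 9, 4, 4].
  S_2 = Σ v_i α_i^2 r_i = 1·1·10 + 5·1·10 + 8·9·7 + 10·4·3 + 9·4·9 = 1008 ≡ 7.
  S = (7, 7, 7) ≠ 0, so r is not a codeword (an error is present).
Step 3: locate the error. For a single error e at position i, S_ℓ = v_i·e·α_i^ℓ, so α_err = S_1/S_0.
  S_0^{−1} = 7^{−1} = 8 (mod 11), so α_err = 7·8 = 56 ≡ 1 = α_2. Error position i = 2.
  Consistency check: S_2/S_1 = 7·8 = 56 ≡ 1 = α_err ✓ (single-error assumption holds).
Step 4: error magnitude e = S_0/v_2 = S_0·∏_{j≠2}(α_2 − α_j) = 7·9 = 63 ≡ 8 (mod 11).
Step 5: correct position 2: c_2 = r_2 − e = 10 − 8 ≡ 2 (mod 11). Hence c = [10, 2, 7, 3, 9].
  Check: interpolating c through the α_i gives m(x) = 6 + 7·x (degree < 2) with m(α_i) = c_i for every i, so c is indeed a codeword.


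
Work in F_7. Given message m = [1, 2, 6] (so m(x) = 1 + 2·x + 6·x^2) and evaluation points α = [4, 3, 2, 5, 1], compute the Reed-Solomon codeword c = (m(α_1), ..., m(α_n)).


c = [0, 5, 1, 0, 2]

Message polynomial: m(x) = 1 + 2·x + 6·x^2 (mod 7).
For each evaluation point α_i, compute m(α_i) mod 7:
  α_1 = 4: Horner steps 6 → 5 → 0, so m(4) = 0.
  α_2 = 3: Horner steps 6 → 6 → 5, so m(3) = 5.
  α_3 = 2: Horner steps 6 → 0 → 1, so m(2) = 1.
  α_4 = 5: Horner steps 6 → 4 → 0, so m(5) = 0.
  α_5 = 1: Horner steps 6 → 1 → 2, so m(1) = 2.
Codeword c = [0, 5, 1, 0, 2] ∈ F_7^5.


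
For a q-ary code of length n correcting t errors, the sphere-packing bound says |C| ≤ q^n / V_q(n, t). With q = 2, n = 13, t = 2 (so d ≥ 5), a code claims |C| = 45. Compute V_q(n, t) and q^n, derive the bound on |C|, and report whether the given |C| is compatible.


V_q(n, t) = 92, q^n = 8192, Hamming bound = 89, |C| = 45 ≤ bound (satisfied).

Step 1: Compute V_q(n, t) = Σ_{j=0}^2 C(n, j) (q−1)^j.
  j = 0: C(13,0)·(1)^0 = 1·1 = 1.
  j = 1: C(13,1)·(1)^1 = 13·1 = 13.
  j = 2: C(13,2)·(1)^2 = 78·1 = 78.
  V_q(n, t) = 1 + 13 + 78 = 92.
Step 2: q^n = 2^13 = 8192.
Step 3: Hamming bound ⌊q^n / V_q(n,t)⌋ = ⌊8192/92⌋ = 89.
Step 4: Compare |C| = 45 to 89: satisfied.
The claimed |C| lies below the Hamming bound.


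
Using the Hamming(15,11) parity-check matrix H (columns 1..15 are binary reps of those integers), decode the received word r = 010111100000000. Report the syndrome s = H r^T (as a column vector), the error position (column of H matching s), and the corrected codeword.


s = (0, 0, 1, 0)^T, error position = 2, corrected codeword c = 000111100000000

Compute s = H r^T mod 2 one row at a time:
  s_1 = 0 + 0 + 0 + 0 + 0 + 0 + 0 + 0 = 0 ≡ 0 (mod 2).
  s_2 = 1 + 1 + 1 + 1 + 0 + 0 + 0 + 0 = 4 ≡ 0 (mod 2).
  s_3 = 1 + 0 + 1 + 1 + 0 + 0 + 0 + 0 = 3 ≡ 1 (mod 2).
  s_4 = 0 + 0 + 1 + 1 + 0 + 0 + 0 + 0 = 2 ≡ 0 (mod 2).
s = (0, 0, 1, 0)^T — this equals column 2 of H (binary 0010), so error is at position 2.
Correct: flip bit 2 of r = 010111100000000 to get c = 000111100000000.


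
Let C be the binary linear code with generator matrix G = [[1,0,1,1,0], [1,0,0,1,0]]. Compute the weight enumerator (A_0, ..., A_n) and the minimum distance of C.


Weight distribution: A_0 = 1, A_1 = 1, A_2 = 1, A_3 = 1. Minimum distance d = 1.

Enumerate all 2^2 = 4 messages m ∈ F_2^2.
For each, compute codeword c = mG in F_2^5, then tally its weight.
  m = 00 → c = 00000, weight = 0.
  m = 10 → c = 10110, weight = 3.
  m = 01 → c = 10010, weight = 2.
  m = 11 → c = 00100, weight = 1.
Tally weights:
  weight 0: 1 codewords.
  weight 1: 1 codewords.
  weight 2: 1 codewords.
  weight 3: 1 codewords.
Minimum distance d = smallest w > 0 with A_w > 0 = 1.
Sanity: Σ A_w = 4 = 2^2 = 4 ✓.


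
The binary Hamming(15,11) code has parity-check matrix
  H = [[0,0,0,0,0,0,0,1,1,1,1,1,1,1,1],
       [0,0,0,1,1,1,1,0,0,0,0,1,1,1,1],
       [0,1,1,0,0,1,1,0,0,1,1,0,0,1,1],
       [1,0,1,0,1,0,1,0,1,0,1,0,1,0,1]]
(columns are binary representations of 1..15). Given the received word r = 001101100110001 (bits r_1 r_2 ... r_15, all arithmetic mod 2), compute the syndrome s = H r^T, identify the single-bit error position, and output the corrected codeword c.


s = (1, 0, 0, 0)^T, error position = 8, corrected codeword c = 001101110110001

Compute s = H r^T mod 2 one row at a time:
  s_1 = 0 + 0 + 1 + 1 + 0 + 0 + 0 + 1 = 3 ≡ 1 (mod 2).
  s_2 = 1 + 0 + 1 + 1 + 0 + 0 + 0 + 1 = 4 ≡ 0 (mod 2).
  s_3 = 0 + 1 + 1 + 1 + 1 + 1 + 0 + 1 = 6 ≡ 0 (mod 2).
  s_4 = 0 + 1 + 0 + 1 + 0 + 1 + 0 + 1 = 4 ≡ 0 (mod 2).
s = (1, 0, 0, 0)^T — this equals column 8 of H (binary 1000), so error is at position 8.
Correct: flip bit 8 of r = 001101100110001 to get c = 001101110110001.


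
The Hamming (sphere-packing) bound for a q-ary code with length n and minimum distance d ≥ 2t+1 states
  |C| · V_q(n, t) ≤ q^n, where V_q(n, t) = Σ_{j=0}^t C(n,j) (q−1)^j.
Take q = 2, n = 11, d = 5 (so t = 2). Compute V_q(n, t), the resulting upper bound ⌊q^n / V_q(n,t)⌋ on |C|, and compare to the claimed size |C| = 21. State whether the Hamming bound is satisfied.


V_q(n, t) = 67, q^n = 2048, Hamming bound = 30, |C| = 21 ≤ bound (satisfied).

Step 1: Compute V_q(n, t) = Σ_{j=0}^2 C(n, j) (q−1)^j.
  j = 0: C(11,0)·(1)^0 = 1·1 = 1.
  j = 1: C(11,1)·(1)^1 = 11·1 = 11.
  j = 2: C(11,2)·(1)^2 = 55·1 = 55.
  V_q(n, t) = 1 + 11 + 55 = 67.
Step 2: q^n = 2^11 = 2048.
Step 3: Hamming bound ⌊q^n / V_q(n,t)⌋ = ⌊2048/67⌋ = 30.
Step 4: Compare |C| = 21 to 30: satisfied.
The claimed |C| lies below the Hamming bound.


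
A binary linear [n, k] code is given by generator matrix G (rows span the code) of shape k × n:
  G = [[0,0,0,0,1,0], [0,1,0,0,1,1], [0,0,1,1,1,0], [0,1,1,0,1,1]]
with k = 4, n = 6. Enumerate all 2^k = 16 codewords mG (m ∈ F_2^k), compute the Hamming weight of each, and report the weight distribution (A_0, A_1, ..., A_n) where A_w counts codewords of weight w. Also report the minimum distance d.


Weight distribution: A_0 = 1, A_1 = 3, A_2 = 4, A_3 = 4, A_4 = 3, A_5 = 1. Minimum distance d = 1.

Enumerate all 2^4 = 16 messages m ∈ F_2^4.
For each, compute codeword c = mG in F_2^6, then tally its weight.
  m = 0000 → c = 000000, weight = 0.
  m = 1000 → c = 000010, weight = 1.
  m = 0100 → c = 010011, weight = 3.
  m = 1100 → c = 010001, weight = 2.
  m = 0010 → c = 001110, weight = 3.
  m = 1010 → c = 001100, weight = 2.
  m = 0110 → c = 011101, weight = 4.
  m = 1110 → c = 011111, weight = 5.
  m = 0001 → c = 011011, weight = 4.
  m = 1001 → c = 011001, weight = 3.
  m = 0101 → c = 001000, weight = 1.
  m = 1101 → c = 001010, weight = 2.
  m = 0011 → c = 010101, weight = 3.
  m = 1011 → c = 010111, weight = 4.
  m = 0111 → c = 000110, weight = 2.
  m = 1111 → c = 000100, weight = 1.
Tally weights:
  weight 0: 1 codewords.
  weight 1: 3 codewords.
  weight 2: 4 codewords.
  weight 3: 4 codewords.
  weight 4: 3 codewords.
  weight 5: 1 codewords.
Minimum distance d = smallest w > 0 with A_w > 0 = 1.
Sanity: Σ A_w = 16 = 2^4 = 16 ✓.


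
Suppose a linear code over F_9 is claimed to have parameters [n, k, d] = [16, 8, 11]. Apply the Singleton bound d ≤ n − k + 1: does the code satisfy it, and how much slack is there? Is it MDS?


Singleton RHS = n − k + 1 = 9, slack = -2, bound violated (no such code; not MDS).

Singleton bound: d ≤ n − k + 1.
Here n = 16, k = 8, so n − k + 1 = 9.
Given d = 11, check d ≤ 9: NO.
Slack = (n − k + 1) − d = -2.
The slack is negative: d = 11 exceeds n − k + 1 = 9 by 2, so the Singleton bound is violated and no linear [16, 8, 11]_9 code can exist. In particular it is not MDS (MDS requires d = n − k + 1 exactly).
Description: the claimed parameters are [16, 8, 11]_9; such a code would be impossible (violates the Singleton bound).


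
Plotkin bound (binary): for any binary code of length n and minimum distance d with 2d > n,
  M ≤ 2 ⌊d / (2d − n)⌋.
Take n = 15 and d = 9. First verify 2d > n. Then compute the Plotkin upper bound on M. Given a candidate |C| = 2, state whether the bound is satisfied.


Plotkin bound M ≤ 6; given |C| = 2 ≤ bound (satisfied).

Check applicability: 2d = 18, n = 15.
2d − n = 3 > 0, so Plotkin applies.
Compute d/(2d−n) = 9/3 ≈ 3.0000.
⌊d/(2d−n)⌋ = 3.
Plotkin bound: M ≤ 2·3 = 6.
Given |C| = 2, check: satisfied.
This |C| is below the Plotkin bound.


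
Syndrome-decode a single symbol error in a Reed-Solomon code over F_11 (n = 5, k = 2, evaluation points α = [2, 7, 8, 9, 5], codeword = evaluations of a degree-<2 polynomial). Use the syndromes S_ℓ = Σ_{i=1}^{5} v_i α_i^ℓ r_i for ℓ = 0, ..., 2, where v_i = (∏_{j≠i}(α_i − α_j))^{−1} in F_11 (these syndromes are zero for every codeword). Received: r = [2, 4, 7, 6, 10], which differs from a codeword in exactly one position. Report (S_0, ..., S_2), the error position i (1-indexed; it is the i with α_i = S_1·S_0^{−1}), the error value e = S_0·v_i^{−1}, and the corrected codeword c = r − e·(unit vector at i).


S = (2, 3, 10), error at position 2, error magnitude e = 7, c = [2, 8, 7, 6, 10].

Step 1: column multipliers v_i = (∏_{j≠i}(α_i − α_j))^{−1} mod 11.
  i = 1 (α = 2): (2−7)(2−8)(2−9)(2−5) = (−5)·(−6)·(−7)·(−3) = 630 ≡ 3, so v_1 = 3^{−1} = 4 (mod 11).
  i = 2 (α = 7): (7−2)(7−8)(7−9)(7−5) = 5·(−1)·(−2)·2 = 20 ≡ 9, so v_2 = 9^{−1} = 5 (mod 11).
  i = 3 (α = 8): (8−2)(8−7)(8−9)(8−5) = 6·1·(−1)·3 = −18 ≡ 4, so v_3 = 4^{−1} = 3 (mod 11).
  i = 4 (α = 9): (9−2)(9−7)(9−8)(9−5) = 7·2·1·4 = 56 ≡ 1, so v_4 = 1^{−1} = 1 (mod 11).
  i = 5 (α = 5): (5−2)(5−7)(5−8)(5−9) = 3·(−2)·(−3)·(−4) = −72 ≡ 5, so v_5 = 5^{−1} = 9 (mod 11).
  v = [4, 5, 3, 1, 9].
Step 2: syndromes of r = [2, 4, 7, 6, 10] (all sums mod 11).
  S_0 = Σ v_i r_i = 4·2 + 5·4 + 3·7 + 1·6 + 9·10 = 145 ≡ 2.
  S_1 = Σ v_i α_i r_i = 4·2·2 + 5·7·4 + 3·8·7 + 1·9·6 + 9·5·10 = 828 ≡ 3.
  α_i^2 mod 11 = [4, 5, 9, 4, 3].
  S_2 = Σ v_i α_i^2 r_i = 4·4·2 + 5·5·4 + 3·9·7 + 1·4·6 + 9·3·10 = 615 ≡ 10.
  S = (2, 3, 10) ≠ 0, so r is not a codeword (an error is present).
Step 3: locate the error. For a single error e at position i, S_ℓ = v_i·e·α_i^ℓ, so α_err = S_1/S_0.
  S_0^{−1} = 2^{−1} = 6 (mod 11), so α_err = 3·6 = 18 ≡ 7 = α_2. Error position i = 2.
  Consistency check: S_2/S_1 = 10·4 = 40 ≡ 7 = α_err ✓ (single-error assumption holds).
Step 4: error magnitude e = S_0/v_2 = S_0·∏_{j≠2}(α_2 − α_j) = 2·9 = 18 ≡ 7 (mod 11).
Step 5: correct position 2: c_2 = r_2 − e = 4 − 7 ≡ 8 (mod 11). Hence c = [2, 8, 7, 6, 10].
  Check: interpolating c through the α_i gives m(x) = 4 + 10·x (degree < 2) with m(α_i) = c_i for every i, so c is indeed a codeword.


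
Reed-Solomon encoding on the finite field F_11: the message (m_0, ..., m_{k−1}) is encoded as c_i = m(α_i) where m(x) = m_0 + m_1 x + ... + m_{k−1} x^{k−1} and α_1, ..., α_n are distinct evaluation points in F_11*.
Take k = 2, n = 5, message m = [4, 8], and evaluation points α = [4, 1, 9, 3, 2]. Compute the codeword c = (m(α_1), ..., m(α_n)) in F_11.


c = [3, 1, 10, 6, 9]

Message polynomial: m(x) = 4 + 8·x (mod 11).
For each evaluation point α_i, compute m(α_i) mod 11:
  α_1 = 4: Horner steps 8 → 3, so m(4) = 3.
  α_2 = 1: Horner steps 8 → 1, so m(1) = 1.
  α_3 = 9: Horner steps 8 → 10, so m(9) = 10.
  α_4 = 3: Horner steps 8 → 6, so m(3) = 6.
  α_5 = 2: Horner steps 8 → 9, so m(2) = 9.
Codeword c = [3, 1, 10, 6, 9] ∈ F_11^5.


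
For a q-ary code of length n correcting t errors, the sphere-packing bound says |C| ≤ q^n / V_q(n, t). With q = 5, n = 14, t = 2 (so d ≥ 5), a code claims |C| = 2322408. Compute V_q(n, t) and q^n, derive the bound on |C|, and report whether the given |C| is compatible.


V_q(n, t) = 1513, q^n = 6103515625, Hamming bound = 4034048, |C| = 2322408 ≤ bound (satisfied).

Step 1: Compute V_q(n, t) = Σ_{j=0}^2 C(n, j) (q−1)^j.
  j = 0: C(14,0)·(4)^0 = 1·1 = 1.
  j = 1: C(14,1)·(4)^1 = 14·4 = 56.
  j = 2: C(14,2)·(4)^2 = 91·16 = 1456.
  V_q(n, t) = 1 + 56 + 1456 = 1513.
Step 2: q^n = 5^14 = 6103515625.
Step 3: Hamming bound ⌊q^n / V_q(n,t)⌋ = ⌊6103515625/1513⌋ = 4034048.
Step 4: Compare |C| = 2322408 to 4034048: satisfied.
The claimed |C| lies below the Hamming bound.
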